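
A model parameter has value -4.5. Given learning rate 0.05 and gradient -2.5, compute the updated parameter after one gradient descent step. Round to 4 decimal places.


w_new = w_old - lr * gradient
= -4.5 - 0.05 * -2.5
= -4.5 - (-0.125)
= -4.3750

-4.3750


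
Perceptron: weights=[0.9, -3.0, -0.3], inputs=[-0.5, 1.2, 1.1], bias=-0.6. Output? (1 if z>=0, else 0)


z = w . x + b
= 0.9*-0.5 + -3.0*1.2 + -0.3*1.1 + -0.6
= -0.45 + -3.6 + -0.33 + -0.6
= -4.38 + -0.6
= -4.98
Since z = -4.98 < 0, output = 0

0


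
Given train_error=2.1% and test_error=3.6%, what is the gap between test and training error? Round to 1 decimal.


Generalization gap = test_error - train_error
= 3.6 - 2.1
= 1.5%
A small gap suggests good generalization.

1.5


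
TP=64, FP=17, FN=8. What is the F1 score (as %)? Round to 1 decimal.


Precision = TP / (TP + FP) = 64 / 81 = 0.7901
Recall = TP / (TP + FN) = 64 / 72 = 0.8889
F1 = 2 * P * R / (P + R)
= 2 * 0.7901 * 0.8889 / (0.7901 + 0.8889)
= 1.4047 / 1.679
= 0.8366
As percentage: 83.7%

83.7


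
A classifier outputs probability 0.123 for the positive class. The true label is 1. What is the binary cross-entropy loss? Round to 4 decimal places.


For y=1: Loss = -log(p)
= -log(0.123)
= -(-2.0956)
= 2.0956

2.0956


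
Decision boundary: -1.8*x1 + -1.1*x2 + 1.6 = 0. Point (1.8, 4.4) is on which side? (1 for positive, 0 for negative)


Compute -1.8 * 1.8 + -1.1 * 4.4 + 1.6
= -3.24 + -4.84 + 1.6
= -6.48
Since -6.48 < 0, the point is on the negative side.

0


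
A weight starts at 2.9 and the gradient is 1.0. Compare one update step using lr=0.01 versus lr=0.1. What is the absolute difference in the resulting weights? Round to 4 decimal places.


With lr=0.01: w_new = 2.9 - 0.01 * 1.0 = 2.89
With lr=0.1: w_new = 2.9 - 0.1 * 1.0 = 2.8
Absolute difference = |2.89 - 2.8|
= 0.0900

0.0900


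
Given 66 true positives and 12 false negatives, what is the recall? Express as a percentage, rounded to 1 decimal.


Recall = TP / (TP + FN) * 100
= 66 / (66 + 12)
= 66 / 78
= 0.8462
= 84.6%

84.6


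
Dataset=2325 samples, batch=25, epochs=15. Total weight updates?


Iterations per epoch = 2325 / 25 = 93
Total updates = iterations_per_epoch * epochs
= 93 * 15
= 1395

1395


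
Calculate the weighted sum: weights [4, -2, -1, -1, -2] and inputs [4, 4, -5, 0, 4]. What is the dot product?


Element-wise products:
4 * 4 = 16
-2 * 4 = -8
-1 * -5 = 5
-1 * 0 = 0
-2 * 4 = -8
Sum = 16 + -8 + 5 + 0 + -8
= 5

5


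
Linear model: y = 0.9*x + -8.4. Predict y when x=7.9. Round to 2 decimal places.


y = 0.9 * 7.9 + (-8.4)
= 7.11 + (-8.4)
= -1.29

-1.29


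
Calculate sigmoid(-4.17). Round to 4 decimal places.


sigmoid(z) = 1 / (1 + exp(-z))
exp(-(-4.17)) = exp(4.17) = 64.7155
1 + 64.7155 = 65.7155
1 / 65.7155 = 0.0152

0.0152


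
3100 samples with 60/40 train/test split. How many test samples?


Train samples = 3100 * 60% = 1860
Test samples = 3100 - 1860
= 1240

1240


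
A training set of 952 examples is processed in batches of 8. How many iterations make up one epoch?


Iterations per epoch = dataset_size / batch_size
= 952 / 8
= 119

119


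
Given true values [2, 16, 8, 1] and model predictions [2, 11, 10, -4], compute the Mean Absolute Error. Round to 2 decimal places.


Absolute errors: [0, 5, 2, 5]
Sum of absolute errors = 12
MAE = 12 / 4 = 3.00

3.00


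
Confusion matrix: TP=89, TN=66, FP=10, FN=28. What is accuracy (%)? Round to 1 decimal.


Accuracy = (TP + TN) / (TP + TN + FP + FN) * 100
= (89 + 66) / (89 + 66 + 10 + 28)
= 155 / 193
= 0.8031
= 80.3%

80.3


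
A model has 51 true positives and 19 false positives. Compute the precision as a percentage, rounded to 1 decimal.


Precision = TP / (TP + FP) * 100
= 51 / (51 + 19)
= 51 / 70
= 0.7286
= 72.9%

72.9


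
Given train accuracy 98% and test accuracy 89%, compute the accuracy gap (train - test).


Gap = train_accuracy - test_accuracy
= 98 - 89
= 9%
This moderate gap may indicate mild overfitting.

9


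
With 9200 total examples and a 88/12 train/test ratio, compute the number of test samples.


Train samples = 9200 * 88% = 8096
Test samples = 9200 - 8096
= 1104

1104


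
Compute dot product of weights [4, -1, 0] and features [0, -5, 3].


Element-wise products:
4 * 0 = 0
-1 * -5 = 5
0 * 3 = 0
Sum = 0 + 5 + 0
= 5

5


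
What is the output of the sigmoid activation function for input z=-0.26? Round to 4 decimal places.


sigmoid(z) = 1 / (1 + exp(-z))
exp(-(-0.26)) = exp(0.26) = 1.2969
1 + 1.2969 = 2.2969
1 / 2.2969 = 0.4354

0.4354


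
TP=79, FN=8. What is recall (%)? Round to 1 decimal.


Recall = TP / (TP + FN) * 100
= 79 / (79 + 8)
= 79 / 87
= 0.908
= 90.8%

90.8


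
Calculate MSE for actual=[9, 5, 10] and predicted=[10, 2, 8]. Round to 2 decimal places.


Differences: [-1, 3, 2]
Squared errors: [1, 9, 4]
Sum of squared errors = 14
MSE = 14 / 3 = 4.67

4.67


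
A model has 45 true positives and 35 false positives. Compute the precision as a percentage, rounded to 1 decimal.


Precision = TP / (TP + FP) * 100
= 45 / (45 + 35)
= 45 / 80
= 0.5625
= 56.3%

56.3


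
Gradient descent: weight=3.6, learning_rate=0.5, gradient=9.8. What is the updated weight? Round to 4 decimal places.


w_new = w_old - lr * gradient
= 3.6 - 0.5 * 9.8
= 3.6 - (4.9)
= -1.3000

-1.3000


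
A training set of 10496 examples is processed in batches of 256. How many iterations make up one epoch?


Iterations per epoch = dataset_size / batch_size
= 10496 / 256
= 41

41


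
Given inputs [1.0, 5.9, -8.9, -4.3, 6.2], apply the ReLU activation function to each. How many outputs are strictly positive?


ReLU(x) = max(0, x) for each element:
ReLU(1.0) = 1.0
ReLU(5.9) = 5.9
ReLU(-8.9) = 0
ReLU(-4.3) = 0
ReLU(6.2) = 6.2
Active neurons (>0): 3

3


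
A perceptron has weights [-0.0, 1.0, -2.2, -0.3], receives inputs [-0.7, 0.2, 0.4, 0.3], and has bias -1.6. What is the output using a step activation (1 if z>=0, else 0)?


z = w . x + b
= -0.0*-0.7 + 1.0*0.2 + -2.2*0.4 + -0.3*0.3 + -1.6
= 0.0 + 0.2 + -0.88 + -0.09 + -1.6
= -0.77 + -1.6
= -2.37
Since z = -2.37 < 0, output = 0

0


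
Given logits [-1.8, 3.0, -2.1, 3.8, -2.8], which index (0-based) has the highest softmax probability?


Softmax is a monotonic transformation, so it preserves the argmax.
We need to find the index of the maximum logit.
Index 0: -1.8
Index 1: 3.0
Index 2: -2.1
Index 3: 3.8
Index 4: -2.8
Maximum logit = 3.8 at index 3

3


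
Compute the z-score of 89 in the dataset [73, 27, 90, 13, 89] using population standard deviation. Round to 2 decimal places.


Mean = (73 + 27 + 90 + 13 + 89) / 5 = 58.4
Variance = sum((x_i - mean)^2) / n = 1039.04
Std = sqrt(1039.04) = 32.2341
Z = (x - mean) / std
= (89 - 58.4) / 32.2341
= 30.6 / 32.2341
= 0.95

0.95


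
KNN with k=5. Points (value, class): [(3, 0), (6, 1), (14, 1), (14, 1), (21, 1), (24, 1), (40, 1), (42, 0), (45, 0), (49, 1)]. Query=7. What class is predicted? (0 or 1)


Distances from query 7:
Point 6 (class 1): distance = 1
Point 3 (class 0): distance = 4
Point 14 (class 1): distance = 7
Point 14 (class 1): distance = 7
Point 21 (class 1): distance = 14
K=5 nearest neighbors: classes = [1, 0, 1, 1, 1]
Votes for class 1: 4 / 5
Majority vote => class 1

1


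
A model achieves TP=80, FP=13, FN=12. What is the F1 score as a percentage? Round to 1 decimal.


Precision = TP / (TP + FP) = 80 / 93 = 0.8602
Recall = TP / (TP + FN) = 80 / 92 = 0.8696
F1 = 2 * P * R / (P + R)
= 2 * 0.8602 * 0.8696 / (0.8602 + 0.8696)
= 1.496 / 1.7298
= 0.8649
As percentage: 86.5%

86.5


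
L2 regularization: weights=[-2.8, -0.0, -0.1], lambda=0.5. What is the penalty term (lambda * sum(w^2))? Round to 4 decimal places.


Squaring each weight:
(-2.8)^2 = 7.84
(-0.0)^2 = 0.0
(-0.1)^2 = 0.01
Sum of squares = 7.85
Penalty = 0.5 * 7.85 = 3.9250

3.9250


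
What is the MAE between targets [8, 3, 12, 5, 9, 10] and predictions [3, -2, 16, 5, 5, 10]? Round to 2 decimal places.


Absolute errors: [5, 5, 4, 0, 4, 0]
Sum of absolute errors = 18
MAE = 18 / 6 = 3.00

3.00


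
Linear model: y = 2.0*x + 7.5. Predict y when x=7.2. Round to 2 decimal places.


y = 2.0 * 7.2 + (7.5)
= 14.4 + (7.5)
= 21.90

21.90


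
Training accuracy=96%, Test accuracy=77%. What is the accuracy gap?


Gap = train_accuracy - test_accuracy
= 96 - 77
= 19%
This gap suggests the model is overfitting.

19


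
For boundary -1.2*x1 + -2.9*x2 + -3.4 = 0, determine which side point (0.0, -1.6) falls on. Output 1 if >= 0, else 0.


Compute -1.2 * 0.0 + -2.9 * -1.6 + -3.4
= -0.0 + 4.64 + -3.4
= 1.24
Since 1.24 >= 0, the point is on the positive side.

1


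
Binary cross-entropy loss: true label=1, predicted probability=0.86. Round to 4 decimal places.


For y=1: Loss = -log(p)
= -log(0.86)
= -(-0.1508)
= 0.1508

0.1508


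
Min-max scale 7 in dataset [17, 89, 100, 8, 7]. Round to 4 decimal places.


Min = 7, Max = 100
Range = 100 - 7 = 93
Scaled = (x - min) / (max - min)
= (7 - 7) / 93
= 0 / 93
= 0.0000

0.0000


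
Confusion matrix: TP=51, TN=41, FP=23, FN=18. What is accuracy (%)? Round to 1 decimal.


Accuracy = (TP + TN) / (TP + TN + FP + FN) * 100
= (51 + 41) / (51 + 41 + 23 + 18)
= 92 / 133
= 0.6917
= 69.2%

69.2


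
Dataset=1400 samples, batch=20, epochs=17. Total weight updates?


Iterations per epoch = 1400 / 20 = 70
Total updates = iterations_per_epoch * epochs
= 70 * 17
= 1190

1190


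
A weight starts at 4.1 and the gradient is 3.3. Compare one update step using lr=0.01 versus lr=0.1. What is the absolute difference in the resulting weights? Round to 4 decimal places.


With lr=0.01: w_new = 4.1 - 0.01 * 3.3 = 4.067
With lr=0.1: w_new = 4.1 - 0.1 * 3.3 = 3.77
Absolute difference = |4.067 - 3.77|
= 0.2970

0.2970


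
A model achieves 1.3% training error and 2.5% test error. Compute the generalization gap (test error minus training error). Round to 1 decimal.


Generalization gap = test_error - train_error
= 2.5 - 1.3
= 1.2%
A small gap suggests good generalization.

1.2


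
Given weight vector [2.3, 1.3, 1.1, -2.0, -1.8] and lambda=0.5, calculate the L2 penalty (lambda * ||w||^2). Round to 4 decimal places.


Squaring each weight:
2.3^2 = 5.29
1.3^2 = 1.69
1.1^2 = 1.21
(-2.0)^2 = 4.0
(-1.8)^2 = 3.24
Sum of squares = 15.43
Penalty = 0.5 * 15.43 = 7.7150

7.7150


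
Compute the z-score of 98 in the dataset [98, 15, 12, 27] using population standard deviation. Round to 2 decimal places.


Mean = (98 + 15 + 12 + 27) / 4 = 38.0
Variance = sum((x_i - mean)^2) / n = 1231.5
Std = sqrt(1231.5) = 35.0927
Z = (x - mean) / std
= (98 - 38.0) / 35.0927
= 60.0 / 35.0927
= 1.71

1.71


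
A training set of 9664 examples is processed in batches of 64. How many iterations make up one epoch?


Iterations per epoch = dataset_size / batch_size
= 9664 / 64
= 151

151


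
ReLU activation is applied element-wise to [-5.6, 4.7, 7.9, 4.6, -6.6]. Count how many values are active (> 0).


ReLU(x) = max(0, x) for each element:
ReLU(-5.6) = 0
ReLU(4.7) = 4.7
ReLU(7.9) = 7.9
ReLU(4.6) = 4.6
ReLU(-6.6) = 0
Active neurons (>0): 3

3


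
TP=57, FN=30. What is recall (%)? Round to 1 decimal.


Recall = TP / (TP + FN) * 100
= 57 / (57 + 30)
= 57 / 87
= 0.6552
= 65.5%

65.5


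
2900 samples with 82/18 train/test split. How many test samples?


Train samples = 2900 * 82% = 2378
Test samples = 2900 - 2378
= 522

522


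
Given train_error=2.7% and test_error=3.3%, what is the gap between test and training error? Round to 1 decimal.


Generalization gap = test_error - train_error
= 3.3 - 2.7
= 0.6%
A small gap suggests good generalization.

0.6


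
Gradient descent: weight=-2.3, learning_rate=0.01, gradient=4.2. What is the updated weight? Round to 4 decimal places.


w_new = w_old - lr * gradient
= -2.3 - 0.01 * 4.2
= -2.3 - (0.042)
= -2.3420

-2.3420


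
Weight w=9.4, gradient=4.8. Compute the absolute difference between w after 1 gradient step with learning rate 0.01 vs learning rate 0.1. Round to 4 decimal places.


With lr=0.01: w_new = 9.4 - 0.01 * 4.8 = 9.352
With lr=0.1: w_new = 9.4 - 0.1 * 4.8 = 8.92
Absolute difference = |9.352 - 8.92|
= 0.4320

0.4320


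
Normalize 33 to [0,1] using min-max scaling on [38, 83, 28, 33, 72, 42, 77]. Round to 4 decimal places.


Min = 28, Max = 83
Range = 83 - 28 = 55
Scaled = (x - min) / (max - min)
= (33 - 28) / 55
= 5 / 55
= 0.0909

0.0909


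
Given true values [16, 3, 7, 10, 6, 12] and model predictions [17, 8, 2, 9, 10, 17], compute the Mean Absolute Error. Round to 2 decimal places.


Absolute errors: [1, 5, 5, 1, 4, 5]
Sum of absolute errors = 21
MAE = 21 / 6 = 3.50

3.50


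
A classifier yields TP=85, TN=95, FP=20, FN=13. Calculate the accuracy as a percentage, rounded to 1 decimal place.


Accuracy = (TP + TN) / (TP + TN + FP + FN) * 100
= (85 + 95) / (85 + 95 + 20 + 13)
= 180 / 213
= 0.8451
= 84.5%

84.5


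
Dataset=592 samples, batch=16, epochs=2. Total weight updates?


Iterations per epoch = 592 / 16 = 37
Total updates = iterations_per_epoch * epochs
= 37 * 2
= 74

74


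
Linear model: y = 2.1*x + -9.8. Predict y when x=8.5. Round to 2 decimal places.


y = 2.1 * 8.5 + (-9.8)
= 17.85 + (-9.8)
= 8.05

8.05


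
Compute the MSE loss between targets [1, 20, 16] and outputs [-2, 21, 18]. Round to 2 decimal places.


Differences: [3, -1, -2]
Squared errors: [9, 1, 4]
Sum of squared errors = 14
MSE = 14 / 3 = 4.67

4.67


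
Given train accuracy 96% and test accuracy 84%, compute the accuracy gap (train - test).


Gap = train_accuracy - test_accuracy
= 96 - 84
= 12%
This gap suggests the model is overfitting.

12


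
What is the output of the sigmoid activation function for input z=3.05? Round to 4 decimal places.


sigmoid(z) = 1 / (1 + exp(-z))
exp(-(3.05)) = exp(-3.05) = 0.0474
1 + 0.0474 = 1.0474
1 / 1.0474 = 0.9548

0.9548


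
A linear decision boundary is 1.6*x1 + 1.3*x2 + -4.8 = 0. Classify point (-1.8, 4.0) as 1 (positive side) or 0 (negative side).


Compute 1.6 * -1.8 + 1.3 * 4.0 + -4.8
= -2.88 + 5.2 + -4.8
= -2.48
Since -2.48 < 0, the point is on the negative side.

0


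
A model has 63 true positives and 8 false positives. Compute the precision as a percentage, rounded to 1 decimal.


Precision = TP / (TP + FP) * 100
= 63 / (63 + 8)
= 63 / 71
= 0.8873
= 88.7%

88.7


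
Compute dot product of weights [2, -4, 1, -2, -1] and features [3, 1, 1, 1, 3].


Element-wise products:
2 * 3 = 6
-4 * 1 = -4
1 * 1 = 1
-2 * 1 = -2
-1 * 3 = -3
Sum = 6 + -4 + 1 + -2 + -3
= -2

-2


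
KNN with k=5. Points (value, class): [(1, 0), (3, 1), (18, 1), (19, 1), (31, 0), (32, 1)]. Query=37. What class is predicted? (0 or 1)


Distances from query 37:
Point 32 (class 1): distance = 5
Point 31 (class 0): distance = 6
Point 19 (class 1): distance = 18
Point 18 (class 1): distance = 19
Point 3 (class 1): distance = 34
K=5 nearest neighbors: classes = [1, 0, 1, 1, 1]
Votes for class 1: 4 / 5
Majority vote => class 1

1


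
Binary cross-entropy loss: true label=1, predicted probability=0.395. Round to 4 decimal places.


For y=1: Loss = -log(p)
= -log(0.395)
= -(-0.9289)
= 0.9289

0.9289


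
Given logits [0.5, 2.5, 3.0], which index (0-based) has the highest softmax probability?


Softmax is a monotonic transformation, so it preserves the argmax.
We need to find the index of the maximum logit.
Index 0: 0.5
Index 1: 2.5
Index 2: 3.0
Maximum logit = 3.0 at index 2

2


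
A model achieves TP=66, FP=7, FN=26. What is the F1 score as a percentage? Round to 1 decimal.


Precision = TP / (TP + FP) = 66 / 73 = 0.9041
Recall = TP / (TP + FN) = 66 / 92 = 0.7174
F1 = 2 * P * R / (P + R)
= 2 * 0.9041 * 0.7174 / (0.9041 + 0.7174)
= 1.2972 / 1.6215
= 0.8
As percentage: 80.0%

80.0


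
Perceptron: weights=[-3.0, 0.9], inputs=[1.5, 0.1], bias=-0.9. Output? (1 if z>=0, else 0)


z = w . x + b
= -3.0*1.5 + 0.9*0.1 + -0.9
= -4.5 + 0.09 + -0.9
= -4.41 + -0.9
= -5.31
Since z = -5.31 < 0, output = 0

0


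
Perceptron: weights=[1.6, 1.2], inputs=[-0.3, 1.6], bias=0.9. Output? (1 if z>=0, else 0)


z = w . x + b
= 1.6*-0.3 + 1.2*1.6 + 0.9
= -0.48 + 1.92 + 0.9
= 1.44 + 0.9
= 2.34
Since z = 2.34 >= 0, output = 1

1


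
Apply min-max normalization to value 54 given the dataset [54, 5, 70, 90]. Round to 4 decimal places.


Min = 5, Max = 90
Range = 90 - 5 = 85
Scaled = (x - min) / (max - min)
= (54 - 5) / 85
= 49 / 85
= 0.5765

0.5765


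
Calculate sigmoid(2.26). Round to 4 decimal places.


sigmoid(z) = 1 / (1 + exp(-z))
exp(-(2.26)) = exp(-2.26) = 0.1043
1 + 0.1043 = 1.1043
1 / 1.1043 = 0.9055

0.9055


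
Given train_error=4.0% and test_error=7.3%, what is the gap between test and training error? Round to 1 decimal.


Generalization gap = test_error - train_error
= 7.3 - 4.0
= 3.3%
A moderate gap.

3.3


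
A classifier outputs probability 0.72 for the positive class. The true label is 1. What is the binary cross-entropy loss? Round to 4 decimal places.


For y=1: Loss = -log(p)
= -log(0.72)
= -(-0.3285)
= 0.3285

0.3285


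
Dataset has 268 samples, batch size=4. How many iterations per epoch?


Iterations per epoch = dataset_size / batch_size
= 268 / 4
= 67

67


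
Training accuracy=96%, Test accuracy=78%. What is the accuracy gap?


Gap = train_accuracy - test_accuracy
= 96 - 78
= 18%
This gap suggests the model is overfitting.

18


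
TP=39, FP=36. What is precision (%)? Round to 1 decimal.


Precision = TP / (TP + FP) * 100
= 39 / (39 + 36)
= 39 / 75
= 0.52
= 52.0%

52.0


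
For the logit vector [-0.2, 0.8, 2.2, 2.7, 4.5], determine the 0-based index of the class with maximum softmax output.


Softmax is a monotonic transformation, so it preserves the argmax.
We need to find the index of the maximum logit.
Index 0: -0.2
Index 1: 0.8
Index 2: 2.2
Index 3: 2.7
Index 4: 4.5
Maximum logit = 4.5 at index 4

4


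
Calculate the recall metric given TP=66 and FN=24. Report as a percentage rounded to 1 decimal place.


Recall = TP / (TP + FN) * 100
= 66 / (66 + 24)
= 66 / 90
= 0.7333
= 73.3%

73.3


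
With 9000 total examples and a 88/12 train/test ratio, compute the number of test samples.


Train samples = 9000 * 88% = 7920
Test samples = 9000 - 7920
= 1080

1080


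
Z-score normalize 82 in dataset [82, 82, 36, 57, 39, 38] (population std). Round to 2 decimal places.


Mean = (82 + 82 + 36 + 57 + 39 + 38) / 6 = 55.6667
Variance = sum((x_i - mean)^2) / n = 394.2222
Std = sqrt(394.2222) = 19.855
Z = (x - mean) / std
= (82 - 55.6667) / 19.855
= 26.3333 / 19.855
= 1.33

1.33


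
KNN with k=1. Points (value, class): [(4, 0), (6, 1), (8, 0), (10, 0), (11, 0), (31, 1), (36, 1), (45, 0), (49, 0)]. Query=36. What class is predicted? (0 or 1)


Distances from query 36:
Point 36 (class 1): distance = 0
K=1 nearest neighbors: classes = [1]
Votes for class 1: 1 / 1
Majority vote => class 1

1


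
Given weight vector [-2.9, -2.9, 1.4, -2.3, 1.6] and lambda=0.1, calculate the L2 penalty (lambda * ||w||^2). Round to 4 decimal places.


Squaring each weight:
(-2.9)^2 = 8.41
(-2.9)^2 = 8.41
1.4^2 = 1.96
(-2.3)^2 = 5.29
1.6^2 = 2.56
Sum of squares = 26.63
Penalty = 0.1 * 26.63 = 2.6630

2.6630


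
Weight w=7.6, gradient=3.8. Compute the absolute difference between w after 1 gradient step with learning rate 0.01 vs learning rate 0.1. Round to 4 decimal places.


With lr=0.01: w_new = 7.6 - 0.01 * 3.8 = 7.562
With lr=0.1: w_new = 7.6 - 0.1 * 3.8 = 7.22
Absolute difference = |7.562 - 7.22|
= 0.3420

0.3420


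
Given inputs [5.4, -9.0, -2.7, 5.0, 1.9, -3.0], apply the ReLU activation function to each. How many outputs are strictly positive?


ReLU(x) = max(0, x) for each element:
ReLU(5.4) = 5.4
ReLU(-9.0) = 0
ReLU(-2.7) = 0
ReLU(5.0) = 5.0
ReLU(1.9) = 1.9
ReLU(-3.0) = 0
Active neurons (>0): 3

3


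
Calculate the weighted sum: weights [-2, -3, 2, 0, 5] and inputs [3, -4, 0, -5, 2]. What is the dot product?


Element-wise products:
-2 * 3 = -6
-3 * -4 = 12
2 * 0 = 0
0 * -5 = 0
5 * 2 = 10
Sum = -6 + 12 + 0 + 0 + 10
= 16

16


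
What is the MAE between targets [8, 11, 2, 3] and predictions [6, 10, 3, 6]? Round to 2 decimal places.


Absolute errors: [2, 1, 1, 3]
Sum of absolute errors = 7
MAE = 7 / 4 = 1.75

1.75


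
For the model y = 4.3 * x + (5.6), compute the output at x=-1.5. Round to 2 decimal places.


y = 4.3 * -1.5 + (5.6)
= -6.45 + (5.6)
= -0.85

-0.85


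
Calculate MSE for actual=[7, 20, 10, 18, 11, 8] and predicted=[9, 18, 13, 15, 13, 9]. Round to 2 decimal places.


Differences: [-2, 2, -3, 3, -2, -1]
Squared errors: [4, 4, 9, 9, 4, 1]
Sum of squared errors = 31
MSE = 31 / 6 = 5.17

5.17


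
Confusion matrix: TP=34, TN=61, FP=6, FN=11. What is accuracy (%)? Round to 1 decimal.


Accuracy = (TP + TN) / (TP + TN + FP + FN) * 100
= (34 + 61) / (34 + 61 + 6 + 11)
= 95 / 112
= 0.8482
= 84.8%

84.8


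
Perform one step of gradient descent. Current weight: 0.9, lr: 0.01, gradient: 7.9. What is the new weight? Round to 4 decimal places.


w_new = w_old - lr * gradient
= 0.9 - 0.01 * 7.9
= 0.9 - (0.079)
= 0.8210

0.8210


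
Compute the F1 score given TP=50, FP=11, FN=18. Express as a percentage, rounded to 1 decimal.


Precision = TP / (TP + FP) = 50 / 61 = 0.8197
Recall = TP / (TP + FN) = 50 / 68 = 0.7353
F1 = 2 * P * R / (P + R)
= 2 * 0.8197 * 0.7353 / (0.8197 + 0.7353)
= 1.2054 / 1.555
= 0.7752
As percentage: 77.5%

77.5


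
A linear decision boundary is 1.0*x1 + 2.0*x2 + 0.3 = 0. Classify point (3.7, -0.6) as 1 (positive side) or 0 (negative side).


Compute 1.0 * 3.7 + 2.0 * -0.6 + 0.3
= 3.7 + -1.2 + 0.3
= 2.8
Since 2.8 >= 0, the point is on the positive side.

1


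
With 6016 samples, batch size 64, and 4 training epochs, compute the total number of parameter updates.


Iterations per epoch = 6016 / 64 = 94
Total updates = iterations_per_epoch * epochs
= 94 * 4
= 376

376


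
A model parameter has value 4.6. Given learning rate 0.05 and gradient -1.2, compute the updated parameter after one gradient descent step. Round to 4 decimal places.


w_new = w_old - lr * gradient
= 4.6 - 0.05 * -1.2
= 4.6 - (-0.06)
= 4.6600

4.6600


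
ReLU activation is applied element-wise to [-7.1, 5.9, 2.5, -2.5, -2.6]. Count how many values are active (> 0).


ReLU(x) = max(0, x) for each element:
ReLU(-7.1) = 0
ReLU(5.9) = 5.9
ReLU(2.5) = 2.5
ReLU(-2.5) = 0
ReLU(-2.6) = 0
Active neurons (>0): 2

2


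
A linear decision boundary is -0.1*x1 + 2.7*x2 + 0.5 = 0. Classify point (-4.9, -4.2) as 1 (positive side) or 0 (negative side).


Compute -0.1 * -4.9 + 2.7 * -4.2 + 0.5
= 0.49 + -11.34 + 0.5
= -10.35
Since -10.35 < 0, the point is on the negative side.

0


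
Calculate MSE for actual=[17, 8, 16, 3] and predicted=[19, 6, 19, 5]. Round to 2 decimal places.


Differences: [-2, 2, -3, -2]
Squared errors: [4, 4, 9, 4]
Sum of squared errors = 21
MSE = 21 / 4 = 5.25

5.25


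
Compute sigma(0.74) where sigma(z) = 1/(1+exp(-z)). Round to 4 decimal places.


sigmoid(z) = 1 / (1 + exp(-z))
exp(-(0.74)) = exp(-0.74) = 0.4771
1 + 0.4771 = 1.4771
1 / 1.4771 = 0.6770

0.6770


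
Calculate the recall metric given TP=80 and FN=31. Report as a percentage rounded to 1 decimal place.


Recall = TP / (TP + FN) * 100
= 80 / (80 + 31)
= 80 / 111
= 0.7207
= 72.1%

72.1


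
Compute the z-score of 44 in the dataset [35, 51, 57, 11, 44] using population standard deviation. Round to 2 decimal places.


Mean = (35 + 51 + 57 + 11 + 44) / 5 = 39.6
Variance = sum((x_i - mean)^2) / n = 258.24
Std = sqrt(258.24) = 16.0698
Z = (x - mean) / std
= (44 - 39.6) / 16.0698
= 4.4 / 16.0698
= 0.27

0.27


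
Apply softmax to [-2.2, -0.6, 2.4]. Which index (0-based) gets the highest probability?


Softmax is a monotonic transformation, so it preserves the argmax.
We need to find the index of the maximum logit.
Index 0: -2.2
Index 1: -0.6
Index 2: 2.4
Maximum logit = 2.4 at index 2

2


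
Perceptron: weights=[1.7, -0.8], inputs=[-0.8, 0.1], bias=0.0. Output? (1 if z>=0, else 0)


z = w . x + b
= 1.7*-0.8 + -0.8*0.1 + 0.0
= -1.36 + -0.08 + 0.0
= -1.44 + 0.0
= -1.44
Since z = -1.44 < 0, output = 0

0


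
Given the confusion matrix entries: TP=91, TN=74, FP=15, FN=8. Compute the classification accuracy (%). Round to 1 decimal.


Accuracy = (TP + TN) / (TP + TN + FP + FN) * 100
= (91 + 74) / (91 + 74 + 15 + 8)
= 165 / 188
= 0.8777
= 87.8%

87.8


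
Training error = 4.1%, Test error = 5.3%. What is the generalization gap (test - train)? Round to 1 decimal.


Generalization gap = test_error - train_error
= 5.3 - 4.1
= 1.2%
A small gap suggests good generalization.

1.2


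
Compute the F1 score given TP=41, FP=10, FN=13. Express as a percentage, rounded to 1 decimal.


Precision = TP / (TP + FP) = 41 / 51 = 0.8039
Recall = TP / (TP + FN) = 41 / 54 = 0.7593
F1 = 2 * P * R / (P + R)
= 2 * 0.8039 * 0.7593 / (0.8039 + 0.7593)
= 1.2208 / 1.5632
= 0.781
As percentage: 78.1%

78.1


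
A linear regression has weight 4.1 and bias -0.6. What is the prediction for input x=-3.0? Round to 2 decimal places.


y = 4.1 * -3.0 + (-0.6)
= -12.3 + (-0.6)
= -12.90

-12.90


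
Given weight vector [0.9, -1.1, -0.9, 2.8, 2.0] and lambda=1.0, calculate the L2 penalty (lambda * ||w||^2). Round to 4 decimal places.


Squaring each weight:
0.9^2 = 0.81
(-1.1)^2 = 1.21
(-0.9)^2 = 0.81
2.8^2 = 7.84
2.0^2 = 4.0
Sum of squares = 14.67
Penalty = 1.0 * 14.67 = 14.6700

14.6700


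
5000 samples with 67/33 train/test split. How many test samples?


Train samples = 5000 * 67% = 3350
Test samples = 5000 - 3350
= 1650

1650


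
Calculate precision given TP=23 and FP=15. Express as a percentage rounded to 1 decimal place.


Precision = TP / (TP + FP) * 100
= 23 / (23 + 15)
= 23 / 38
= 0.6053
= 60.5%

60.5


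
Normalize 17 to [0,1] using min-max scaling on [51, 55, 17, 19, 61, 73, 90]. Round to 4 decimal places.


Min = 17, Max = 90
Range = 90 - 17 = 73
Scaled = (x - min) / (max - min)
= (17 - 17) / 73
= 0 / 73
= 0.0000

0.0000


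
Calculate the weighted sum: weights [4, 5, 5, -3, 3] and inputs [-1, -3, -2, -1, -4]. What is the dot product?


Element-wise products:
4 * -1 = -4
5 * -3 = -15
5 * -2 = -10
-3 * -1 = 3
3 * -4 = -12
Sum = -4 + -15 + -10 + 3 + -12
= -38

-38


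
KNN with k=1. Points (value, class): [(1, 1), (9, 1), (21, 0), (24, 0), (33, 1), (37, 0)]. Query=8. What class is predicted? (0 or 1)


Distances from query 8:
Point 9 (class 1): distance = 1
K=1 nearest neighbors: classes = [1]
Votes for class 1: 1 / 1
Majority vote => class 1

1


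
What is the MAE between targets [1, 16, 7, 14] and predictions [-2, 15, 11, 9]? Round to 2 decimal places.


Absolute errors: [3, 1, 4, 5]
Sum of absolute errors = 13
MAE = 13 / 4 = 3.25

3.25


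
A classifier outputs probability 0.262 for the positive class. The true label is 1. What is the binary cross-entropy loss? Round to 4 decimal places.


For y=1: Loss = -log(p)
= -log(0.262)
= -(-1.3394)
= 1.3394

1.3394


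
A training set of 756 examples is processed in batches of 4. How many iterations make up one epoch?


Iterations per epoch = dataset_size / batch_size
= 756 / 4
= 189

189


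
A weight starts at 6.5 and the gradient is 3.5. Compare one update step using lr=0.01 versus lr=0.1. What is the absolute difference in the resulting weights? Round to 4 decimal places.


With lr=0.01: w_new = 6.5 - 0.01 * 3.5 = 6.465
With lr=0.1: w_new = 6.5 - 0.1 * 3.5 = 6.15
Absolute difference = |6.465 - 6.15|
= 0.3150

0.3150


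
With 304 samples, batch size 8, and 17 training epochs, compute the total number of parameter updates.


Iterations per epoch = 304 / 8 = 38
Total updates = iterations_per_epoch * epochs
= 38 * 17
= 646

646


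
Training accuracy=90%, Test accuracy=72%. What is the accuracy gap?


Gap = train_accuracy - test_accuracy
= 90 - 72
= 18%
This gap suggests the model is overfitting.

18


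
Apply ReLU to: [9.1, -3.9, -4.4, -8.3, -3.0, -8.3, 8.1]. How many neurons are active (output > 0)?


ReLU(x) = max(0, x) for each element:
ReLU(9.1) = 9.1
ReLU(-3.9) = 0
ReLU(-4.4) = 0
ReLU(-8.3) = 0
ReLU(-3.0) = 0
ReLU(-8.3) = 0
ReLU(8.1) = 8.1
Active neurons (>0): 2

2


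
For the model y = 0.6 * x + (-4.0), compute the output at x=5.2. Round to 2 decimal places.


y = 0.6 * 5.2 + (-4.0)
= 3.12 + (-4.0)
= -0.88

-0.88


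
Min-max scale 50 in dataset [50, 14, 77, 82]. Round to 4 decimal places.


Min = 14, Max = 82
Range = 82 - 14 = 68
Scaled = (x - min) / (max - min)
= (50 - 14) / 68
= 36 / 68
= 0.5294

0.5294


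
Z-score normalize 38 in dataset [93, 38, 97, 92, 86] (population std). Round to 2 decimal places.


Mean = (93 + 38 + 97 + 92 + 86) / 5 = 81.2
Variance = sum((x_i - mean)^2) / n = 478.96
Std = sqrt(478.96) = 21.8852
Z = (x - mean) / std
= (38 - 81.2) / 21.8852
= -43.2 / 21.8852
= -1.97

-1.97


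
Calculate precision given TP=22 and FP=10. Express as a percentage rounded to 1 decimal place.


Precision = TP / (TP + FP) * 100
= 22 / (22 + 10)
= 22 / 32
= 0.6875
= 68.8%

68.8


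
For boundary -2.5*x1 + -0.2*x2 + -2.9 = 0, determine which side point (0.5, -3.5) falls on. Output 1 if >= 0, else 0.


Compute -2.5 * 0.5 + -0.2 * -3.5 + -2.9
= -1.25 + 0.7 + -2.9
= -3.45
Since -3.45 < 0, the point is on the negative side.

0


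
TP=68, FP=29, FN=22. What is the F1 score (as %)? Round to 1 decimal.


Precision = TP / (TP + FP) = 68 / 97 = 0.701
Recall = TP / (TP + FN) = 68 / 90 = 0.7556
F1 = 2 * P * R / (P + R)
= 2 * 0.701 * 0.7556 / (0.701 + 0.7556)
= 1.0593 / 1.4566
= 0.7273
As percentage: 72.7%

72.7


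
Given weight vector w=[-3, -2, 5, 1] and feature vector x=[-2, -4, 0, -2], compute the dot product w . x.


Element-wise products:
-3 * -2 = 6
-2 * -4 = 8
5 * 0 = 0
1 * -2 = -2
Sum = 6 + 8 + 0 + -2
= 12

12


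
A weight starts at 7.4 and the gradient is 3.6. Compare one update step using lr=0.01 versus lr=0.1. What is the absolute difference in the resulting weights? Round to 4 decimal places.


With lr=0.01: w_new = 7.4 - 0.01 * 3.6 = 7.364
With lr=0.1: w_new = 7.4 - 0.1 * 3.6 = 7.04
Absolute difference = |7.364 - 7.04|
= 0.3240

0.3240


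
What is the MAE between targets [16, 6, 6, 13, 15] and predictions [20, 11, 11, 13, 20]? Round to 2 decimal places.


Absolute errors: [4, 5, 5, 0, 5]
Sum of absolute errors = 19
MAE = 19 / 5 = 3.80

3.80


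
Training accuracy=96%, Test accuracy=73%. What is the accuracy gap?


Gap = train_accuracy - test_accuracy
= 96 - 73
= 23%
This large gap strongly indicates overfitting.

23


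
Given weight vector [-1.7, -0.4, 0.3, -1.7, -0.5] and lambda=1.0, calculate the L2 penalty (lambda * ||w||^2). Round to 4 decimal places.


Squaring each weight:
(-1.7)^2 = 2.89
(-0.4)^2 = 0.16
0.3^2 = 0.09
(-1.7)^2 = 2.89
(-0.5)^2 = 0.25
Sum of squares = 6.28
Penalty = 1.0 * 6.28 = 6.2800

6.2800


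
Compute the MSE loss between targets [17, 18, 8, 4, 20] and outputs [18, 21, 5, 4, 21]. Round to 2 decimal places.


Differences: [-1, -3, 3, 0, -1]
Squared errors: [1, 9, 9, 0, 1]
Sum of squared errors = 20
MSE = 20 / 5 = 4.00

4.00


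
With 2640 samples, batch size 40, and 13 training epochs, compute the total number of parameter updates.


Iterations per epoch = 2640 / 40 = 66
Total updates = iterations_per_epoch * epochs
= 66 * 13
= 858

858


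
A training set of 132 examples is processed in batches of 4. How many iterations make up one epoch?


Iterations per epoch = dataset_size / batch_size
= 132 / 4
= 33

33


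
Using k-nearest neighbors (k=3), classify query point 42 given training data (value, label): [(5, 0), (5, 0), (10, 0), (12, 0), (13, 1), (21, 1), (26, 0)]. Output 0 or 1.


Distances from query 42:
Point 26 (class 0): distance = 16
Point 21 (class 1): distance = 21
Point 13 (class 1): distance = 29
K=3 nearest neighbors: classes = [0, 1, 1]
Votes for class 1: 2 / 3
Majority vote => class 1

1


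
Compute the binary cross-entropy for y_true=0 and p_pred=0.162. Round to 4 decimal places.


For y=0: Loss = -log(1-p)
= -log(1 - 0.162)
= -log(0.838)
= -(-0.1767)
= 0.1767

0.1767


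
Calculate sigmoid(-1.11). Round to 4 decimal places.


sigmoid(z) = 1 / (1 + exp(-z))
exp(-(-1.11)) = exp(1.11) = 3.0344
1 + 3.0344 = 4.0344
1 / 4.0344 = 0.2479

0.2479


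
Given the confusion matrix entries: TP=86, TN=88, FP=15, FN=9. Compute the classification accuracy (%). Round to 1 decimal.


Accuracy = (TP + TN) / (TP + TN + FP + FN) * 100
= (86 + 88) / (86 + 88 + 15 + 9)
= 174 / 198
= 0.8788
= 87.9%

87.9


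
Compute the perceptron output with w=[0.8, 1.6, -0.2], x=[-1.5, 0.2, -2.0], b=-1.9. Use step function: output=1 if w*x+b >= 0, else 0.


z = w . x + b
= 0.8*-1.5 + 1.6*0.2 + -0.2*-2.0 + -1.9
= -1.2 + 0.32 + 0.4 + -1.9
= -0.48 + -1.9
= -2.38
Since z = -2.38 < 0, output = 0

0


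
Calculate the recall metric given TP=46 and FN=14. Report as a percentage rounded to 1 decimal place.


Recall = TP / (TP + FN) * 100
= 46 / (46 + 14)
= 46 / 60
= 0.7667
= 76.7%

76.7


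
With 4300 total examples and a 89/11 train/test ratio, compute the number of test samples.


Train samples = 4300 * 89% = 3827
Test samples = 4300 - 3827
= 473

473


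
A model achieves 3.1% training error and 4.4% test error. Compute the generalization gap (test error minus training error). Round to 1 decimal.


Generalization gap = test_error - train_error
= 4.4 - 3.1
= 1.3%
A small gap suggests good generalization.

1.3


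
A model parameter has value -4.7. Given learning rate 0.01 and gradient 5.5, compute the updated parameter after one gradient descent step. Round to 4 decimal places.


w_new = w_old - lr * gradient
= -4.7 - 0.01 * 5.5
= -4.7 - (0.055)
= -4.7550

-4.7550


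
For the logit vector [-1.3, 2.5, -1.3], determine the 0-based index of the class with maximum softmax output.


Softmax is a monotonic transformation, so it preserves the argmax.
We need to find the index of the maximum logit.
Index 0: -1.3
Index 1: 2.5
Index 2: -1.3
Maximum logit = 2.5 at index 1

1


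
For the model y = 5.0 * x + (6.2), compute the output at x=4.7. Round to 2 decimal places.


y = 5.0 * 4.7 + (6.2)
= 23.5 + (6.2)
= 29.70

29.70


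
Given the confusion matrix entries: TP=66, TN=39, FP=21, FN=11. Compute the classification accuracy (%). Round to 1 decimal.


Accuracy = (TP + TN) / (TP + TN + FP + FN) * 100
= (66 + 39) / (66 + 39 + 21 + 11)
= 105 / 137
= 0.7664
= 76.6%

76.6


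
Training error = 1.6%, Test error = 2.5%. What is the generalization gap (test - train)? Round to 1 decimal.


Generalization gap = test_error - train_error
= 2.5 - 1.6
= 0.9%
A small gap suggests good generalization.

0.9


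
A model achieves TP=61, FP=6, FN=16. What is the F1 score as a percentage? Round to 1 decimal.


Precision = TP / (TP + FP) = 61 / 67 = 0.9104
Recall = TP / (TP + FN) = 61 / 77 = 0.7922
F1 = 2 * P * R / (P + R)
= 2 * 0.9104 * 0.7922 / (0.9104 + 0.7922)
= 1.4425 / 1.7027
= 0.8472
As percentage: 84.7%

84.7


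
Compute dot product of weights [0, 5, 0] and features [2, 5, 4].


Element-wise products:
0 * 2 = 0
5 * 5 = 25
0 * 4 = 0
Sum = 0 + 25 + 0
= 25

25


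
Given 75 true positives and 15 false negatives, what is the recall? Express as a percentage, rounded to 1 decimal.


Recall = TP / (TP + FN) * 100
= 75 / (75 + 15)
= 75 / 90
= 0.8333
= 83.3%

83.3


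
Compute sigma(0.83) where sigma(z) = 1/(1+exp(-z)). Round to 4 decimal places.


sigmoid(z) = 1 / (1 + exp(-z))
exp(-(0.83)) = exp(-0.83) = 0.436
1 + 0.436 = 1.436
1 / 1.436 = 0.6964

0.6964


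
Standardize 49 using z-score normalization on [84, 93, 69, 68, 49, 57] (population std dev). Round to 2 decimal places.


Mean = (84 + 93 + 69 + 68 + 49 + 57) / 6 = 70.0
Variance = sum((x_i - mean)^2) / n = 223.3333
Std = sqrt(223.3333) = 14.9443
Z = (x - mean) / std
= (49 - 70.0) / 14.9443
= -21.0 / 14.9443
= -1.41

-1.41


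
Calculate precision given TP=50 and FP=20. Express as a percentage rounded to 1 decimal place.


Precision = TP / (TP + FP) * 100
= 50 / (50 + 20)
= 50 / 70
= 0.7143
= 71.4%

71.4


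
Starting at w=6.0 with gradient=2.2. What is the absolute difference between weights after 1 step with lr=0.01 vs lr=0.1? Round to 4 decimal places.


With lr=0.01: w_new = 6.0 - 0.01 * 2.2 = 5.978
With lr=0.1: w_new = 6.0 - 0.1 * 2.2 = 5.78
Absolute difference = |5.978 - 5.78|
= 0.1980

0.1980


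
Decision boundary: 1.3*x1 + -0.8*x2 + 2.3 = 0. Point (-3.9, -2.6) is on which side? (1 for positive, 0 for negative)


Compute 1.3 * -3.9 + -0.8 * -2.6 + 2.3
= -5.07 + 2.08 + 2.3
= -0.69
Since -0.69 < 0, the point is on the negative side.

0


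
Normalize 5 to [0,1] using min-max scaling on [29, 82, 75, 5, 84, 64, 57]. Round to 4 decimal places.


Min = 5, Max = 84
Range = 84 - 5 = 79
Scaled = (x - min) / (max - min)
= (5 - 5) / 79
= 0 / 79
= 0.0000

0.0000


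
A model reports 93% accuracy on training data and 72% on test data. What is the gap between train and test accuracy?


Gap = train_accuracy - test_accuracy
= 93 - 72
= 21%
This large gap strongly indicates overfitting.

21


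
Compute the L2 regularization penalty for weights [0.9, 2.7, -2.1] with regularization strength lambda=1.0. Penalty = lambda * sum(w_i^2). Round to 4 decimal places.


Squaring each weight:
0.9^2 = 0.81
2.7^2 = 7.29
(-2.1)^2 = 4.41
Sum of squares = 12.51
Penalty = 1.0 * 12.51 = 12.5100

12.5100


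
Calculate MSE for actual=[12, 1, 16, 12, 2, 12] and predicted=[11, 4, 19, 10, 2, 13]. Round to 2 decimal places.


Differences: [1, -3, -3, 2, 0, -1]
Squared errors: [1, 9, 9, 4, 0, 1]
Sum of squared errors = 24
MSE = 24 / 6 = 4.00

4.00


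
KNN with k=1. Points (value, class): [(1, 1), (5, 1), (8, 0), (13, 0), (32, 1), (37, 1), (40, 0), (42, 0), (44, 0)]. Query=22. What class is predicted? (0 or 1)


Distances from query 22:
Point 13 (class 0): distance = 9
K=1 nearest neighbors: classes = [0]
Votes for class 1: 0 / 1
Majority vote => class 0

0


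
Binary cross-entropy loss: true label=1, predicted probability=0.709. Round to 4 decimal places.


For y=1: Loss = -log(p)
= -log(0.709)
= -(-0.3439)
= 0.3439

0.3439


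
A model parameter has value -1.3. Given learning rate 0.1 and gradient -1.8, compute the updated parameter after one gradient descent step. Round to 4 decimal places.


w_new = w_old - lr * gradient
= -1.3 - 0.1 * -1.8
= -1.3 - (-0.18)
= -1.1200

-1.1200


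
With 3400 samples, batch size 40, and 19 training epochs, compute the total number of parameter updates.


Iterations per epoch = 3400 / 40 = 85
Total updates = iterations_per_epoch * epochs
= 85 * 19
= 1615

1615


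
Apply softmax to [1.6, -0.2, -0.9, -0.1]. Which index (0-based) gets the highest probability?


Softmax is a monotonic transformation, so it preserves the argmax.
We need to find the index of the maximum logit.
Index 0: 1.6
Index 1: -0.2
Index 2: -0.9
Index 3: -0.1
Maximum logit = 1.6 at index 0

0


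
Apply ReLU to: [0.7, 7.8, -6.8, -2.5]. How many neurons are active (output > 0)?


ReLU(x) = max(0, x) for each element:
ReLU(0.7) = 0.7
ReLU(7.8) = 7.8
ReLU(-6.8) = 0
ReLU(-2.5) = 0
Active neurons (>0): 2

2


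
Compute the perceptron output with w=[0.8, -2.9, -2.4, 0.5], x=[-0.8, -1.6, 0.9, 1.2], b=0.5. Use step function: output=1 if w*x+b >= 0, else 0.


z = w . x + b
= 0.8*-0.8 + -2.9*-1.6 + -2.4*0.9 + 0.5*1.2 + 0.5
= -0.64 + 4.64 + -2.16 + 0.6 + 0.5
= 2.44 + 0.5
= 2.94
Since z = 2.94 >= 0, output = 1

1


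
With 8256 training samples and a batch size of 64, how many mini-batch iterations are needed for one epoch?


Iterations per epoch = dataset_size / batch_size
= 8256 / 64
= 129

129
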